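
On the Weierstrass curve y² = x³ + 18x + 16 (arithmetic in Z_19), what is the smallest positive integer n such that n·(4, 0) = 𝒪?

2

2P: (4, 0) + (4, 0): same x and y₁ ≡ -y₂, so the sum is 𝒪.
2P = 𝒪, so the order is 2.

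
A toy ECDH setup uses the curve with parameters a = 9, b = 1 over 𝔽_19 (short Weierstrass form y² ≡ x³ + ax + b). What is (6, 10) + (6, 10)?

tangent at (6, 10): λ = (3·6² + 9)/(2·10) ≡ 3/1. 1⁻¹ ≡ 1 (mod 19), so λ ≡ 3·1 ≡ 3.
  x = λ² - 6 - 6 = 9 - 12 ≡ 16; y = λ·(6 - 16) - 10 ≡ 17. → (16, 17)

(16, 17)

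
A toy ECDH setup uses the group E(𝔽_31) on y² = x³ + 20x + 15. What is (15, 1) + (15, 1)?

(20, 13)

tangent at (15, 1): λ = (3·15² + 20)/(2·1) ≡ 13/2. 2⁻¹ ≡ 16 (mod 31), so λ ≡ 13·16 ≡ 22.
  x = λ² - 15 - 15 = 484 - 30 ≡ 20; y = λ·(15 - 20) - 1 ≡ 13. → (20, 13)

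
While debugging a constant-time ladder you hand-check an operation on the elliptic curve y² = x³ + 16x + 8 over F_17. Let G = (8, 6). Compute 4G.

(3, 10)

Repeated addition: build up to 4G.
2G: tangent at (8, 6): λ = (3·8² + 16)/(2·6) ≡ 4/12. 12⁻¹ ≡ 10 (mod 17) since 12·10 = 120 ≡ 1, so λ ≡ 4·10 ≡ 6.
  x = λ² - 8 - 8 = 36 - 16 ≡ 3; y = λ·(8 - 3) - 6 ≡ 7. → (3, 7)
3G: (3, 7) + (8, 6). λ = (6 - 7)/(8 - 3) ≡ 16/5 mod 17. 5⁻¹ ≡ 7 (mod 17), so λ ≡ 10.
  x = λ² - 3 - 8 = 100 - 11 ≡ 4; y = λ·(3 - 4) - 7 ≡ 0. → (4, 0)
4G: (4, 0) + (8, 6). λ = (6 - 0)/(8 - 4) ≡ 6/4 mod 17. 4⁻¹ ≡ 13 (mod 17), so λ ≡ 10.
  x = λ² - 4 - 8 = 100 - 12 ≡ 3; y = λ·(4 - 3) - 0 ≡ 10. → (3, 10)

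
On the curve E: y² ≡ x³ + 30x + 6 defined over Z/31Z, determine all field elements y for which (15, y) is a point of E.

7, 24

x³ + 30x + 6 = 3831 ≡ 18 (mod 31).
Square roots of 18 mod 31: 7 and 24 (since 7² = 49 ≡ 18).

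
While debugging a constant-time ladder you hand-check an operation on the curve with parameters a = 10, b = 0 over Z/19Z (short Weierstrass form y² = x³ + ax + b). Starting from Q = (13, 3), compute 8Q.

(4, 16)

Double-and-add on 8 = (1000)₂. Start with Q = (13, 3) for the leading 1-bit.
double: tangent at (13, 3): λ = (3·13² + 10)/(2·3) ≡ 4/6. 6⁻¹ ≡ 16 (mod 19), so λ ≡ 4·16 ≡ 7.
  x = λ² - 13 - 13 = 49 - 26 ≡ 4; y = λ·(13 - 4) - 3 ≡ 3. → (4, 3)
double: tangent at (4, 3): λ = (3·4² + 10)/(2·3) ≡ 1/6. 6⁻¹ ≡ 16 (mod 19), so λ ≡ 1·16 ≡ 16.
  x = λ² - 4 - 4 = 256 - 8 ≡ 1; y = λ·(4 - 1) - 3 ≡ 7. → (1, 7)
double: tangent at (1, 7): λ = (3·1² + 10)/(2·7) ≡ 13/14. 14⁻¹ ≡ 15 (mod 19), so λ ≡ 13·15 ≡ 5.
  x = λ² - 1 - 1 = 25 - 2 ≡ 4; y = λ·(1 - 4) - 7 ≡ 16. → (4, 16)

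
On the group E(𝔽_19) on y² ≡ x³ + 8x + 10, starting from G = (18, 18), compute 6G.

O

Double-and-add on 6 = (110)₂. Start with G = (18, 18) for the leading 1-bit.
double: tangent at (18, 18): λ = (3·18² + 8)/(2·18) ≡ 11/17. 17⁻¹ ≡ 9 (mod 19) since 17·9 = 153 ≡ 1, so λ ≡ 11·9 ≡ 4.
  x = λ² - 18 - 18 = 16 - 36 ≡ 18; y = λ·(18 - 18) - 18 ≡ 1. → (18, 1)
add G: (18, 1) + (18, 18): same x and y₁ ≡ -y₂, so the sum is 𝒪.
double: 𝒪 + 𝒪 = 𝒪 (identity).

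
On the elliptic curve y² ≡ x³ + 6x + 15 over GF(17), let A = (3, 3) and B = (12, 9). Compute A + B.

(10, 15)

(3, 3) + (12, 9). λ = (9 - 3)/(12 - 3) ≡ 6/9 mod 17. 9⁻¹ ≡ 2 (mod 17) since 9·2 = 18 ≡ 1, so λ ≡ 12.
  x = λ² - 3 - 12 = 144 - 15 ≡ 10; y = λ·(3 - 10) - 3 ≡ 15. → (10, 15)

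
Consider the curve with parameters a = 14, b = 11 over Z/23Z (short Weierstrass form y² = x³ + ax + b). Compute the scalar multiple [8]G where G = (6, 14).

(1, 16)

Repeated addition: build up to 8G.
2G: tangent at (6, 14): λ = (3·6² + 14)/(2·14) ≡ 7/5. 5⁻¹ ≡ 14 (mod 23) since 5·14 = 70 ≡ 1, so λ ≡ 7·14 ≡ 6.
  x = λ² - 6 - 6 = 36 - 12 ≡ 1; y = λ·(6 - 1) - 14 ≡ 16. → (1, 16)
3G: (1, 16) + (6, 14). λ = (14 - 16)/(6 - 1) ≡ 21/5 mod 23. 5⁻¹ ≡ 14 (mod 23), so λ ≡ 18.
  x = λ² - 1 - 6 = 324 - 7 ≡ 18; y = λ·(1 - 18) - 16 ≡ 0. → (18, 0)
4G: (18, 0) + (6, 14). λ = (14 - 0)/(6 - 18) ≡ 14/11 mod 23. 11⁻¹ ≡ 21 (mod 23), so λ ≡ 18.
  x = λ² - 18 - 6 = 324 - 24 ≡ 1; y = λ·(18 - 1) - 0 ≡ 7. → (1, 7)
5G: (1, 7) + (6, 14). λ = (14 - 7)/(6 - 1) ≡ 7/5 mod 23. 5⁻¹ ≡ 14 (mod 23), so λ ≡ 6.
  x = λ² - 1 - 6 = 36 - 7 ≡ 6; y = λ·(1 - 6) - 7 ≡ 9. → (6, 9)
6G: (6, 9) + (6, 14): same x and y₁ ≡ -y₂, so the sum is 𝒪.
7G: 𝒪 + (6, 14) = (6, 14) (identity).
8G: tangent at (6, 14): λ = (3·6² + 14)/(2·14) ≡ 7/5. 5⁻¹ ≡ 14 (mod 23) since 5·14 = 70 ≡ 1, so λ ≡ 7·14 ≡ 6.
  x = λ² - 6 - 6 = 36 - 12 ≡ 1; y = λ·(6 - 1) - 14 ≡ 16. → (1, 16)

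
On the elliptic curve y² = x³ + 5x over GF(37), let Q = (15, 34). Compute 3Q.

Repeated addition: build up to 3Q.
2Q: tangent at (15, 34): λ = (3·15² + 5)/(2·34) ≡ 14/31. 31⁻¹ ≡ 6 (mod 37), so λ ≡ 14·6 ≡ 10.
  x = λ² - 15 - 15 = 100 - 30 ≡ 33; y = λ·(15 - 33) - 34 ≡ 8. → (33, 8)
3Q: (33, 8) + (15, 34). λ = (34 - 8)/(15 - 33) ≡ 26/19 mod 37. 19⁻¹ ≡ 2 (mod 37) since 19·2 = 38 ≡ 1, so λ ≡ 15.
  x = λ² - 33 - 15 = 225 - 48 ≡ 29; y = λ·(33 - 29) - 8 ≡ 15. → (29, 15)

(29, 15)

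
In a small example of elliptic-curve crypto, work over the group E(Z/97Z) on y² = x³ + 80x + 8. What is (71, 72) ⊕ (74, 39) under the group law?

(73, 47)

(71, 72) + (74, 39). λ = (39 - 72)/(74 - 71) ≡ 64/3 mod 97. 3⁻¹ ≡ 65 (mod 97), so λ ≡ 86.
  x = λ² - 71 - 74 = 7396 - 145 ≡ 73; y = λ·(71 - 73) - 72 ≡ 47. → (73, 47)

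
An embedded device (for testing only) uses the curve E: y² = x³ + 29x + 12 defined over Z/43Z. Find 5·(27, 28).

(34, 22)

Write P = (27, 28).
Repeated addition: build up to 5P.
2P: tangent at (27, 28): λ = (3·27² + 29)/(2·28) ≡ 23/13. 13⁻¹ ≡ 10 (mod 43) since 13·10 = 130 ≡ 1, so λ ≡ 23·10 ≡ 15.
  x = λ² - 27 - 27 = 225 - 54 ≡ 42; y = λ·(27 - 42) - 28 ≡ 5. → (42, 5)
3P: (42, 5) + (27, 28). λ = (28 - 5)/(27 - 42) ≡ 23/28 mod 43. 28⁻¹ ≡ 20 (mod 43), so λ ≡ 30.
  x = λ² - 42 - 27 = 900 - 69 ≡ 14; y = λ·(42 - 14) - 5 ≡ 18. → (14, 18)
4P: (14, 18) + (27, 28). λ = (28 - 18)/(27 - 14) ≡ 10/13 mod 43. 13⁻¹ ≡ 10 (mod 43) since 13·10 = 130 ≡ 1, so λ ≡ 14.
  x = λ² - 14 - 27 = 196 - 41 ≡ 26; y = λ·(14 - 26) - 18 ≡ 29. → (26, 29)
5P: (26, 29) + (27, 28). λ = (28 - 29)/(27 - 26) ≡ 42/1 mod 43. 1⁻¹ ≡ 1 (mod 43), so λ ≡ 42.
  x = λ² - 26 - 27 = 1764 - 53 ≡ 34; y = λ·(26 - 34) - 29 ≡ 22. → (34, 22)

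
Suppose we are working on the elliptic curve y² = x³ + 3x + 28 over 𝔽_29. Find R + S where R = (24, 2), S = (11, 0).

(24, 2) + (11, 0). λ = (0 - 2)/(11 - 24) ≡ 27/16 mod 29. 16⁻¹ ≡ 20 (mod 29), so λ ≡ 18.
  x = λ² - 24 - 11 = 324 - 35 ≡ 28; y = λ·(24 - 28) - 2 ≡ 13. → (28, 13)

(28, 13)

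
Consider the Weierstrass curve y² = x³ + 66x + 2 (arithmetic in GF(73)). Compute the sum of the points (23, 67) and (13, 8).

(23, 67) + (13, 8). λ = (8 - 67)/(13 - 23) ≡ 14/63 mod 73. 63⁻¹ ≡ 51 (mod 73), so λ ≡ 57.
  x = λ² - 23 - 13 = 3249 - 36 ≡ 1; y = λ·(23 - 1) - 67 ≡ 19. → (1, 19)

(1, 19)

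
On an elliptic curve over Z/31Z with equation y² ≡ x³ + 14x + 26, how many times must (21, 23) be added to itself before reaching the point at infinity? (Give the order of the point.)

7

2P: tangent at (21, 23): λ = (3·21² + 14)/(2·23) ≡ 4/15. 15⁻¹ ≡ 29 (mod 31) since 15·29 = 435 ≡ 1, so λ ≡ 4·29 ≡ 23.
  x = λ² - 21 - 21 = 529 - 42 ≡ 22; y = λ·(21 - 22) - 23 ≡ 16. → (22, 16)
3P: (22, 16) + (21, 23). λ = (23 - 16)/(21 - 22) ≡ 7/30 mod 31. 30⁻¹ ≡ 30 (mod 31), so λ ≡ 24.
  x = λ² - 22 - 21 = 576 - 43 ≡ 6; y = λ·(22 - 6) - 16 ≡ 27. → (6, 27)
4P: (6, 27) + (21, 23). λ = (23 - 27)/(21 - 6) ≡ 27/15 mod 31. 15⁻¹ ≡ 29 (mod 31) since 15·29 = 435 ≡ 1, so λ ≡ 8.
  x = λ² - 6 - 21 = 64 - 27 ≡ 6; y = λ·(6 - 6) - 27 ≡ 4. → (6, 4)
5P: (6, 4) + (21, 23). λ = (23 - 4)/(21 - 6) ≡ 19/15 mod 31. 15⁻¹ ≡ 29 (mod 31) since 15·29 = 435 ≡ 1, so λ ≡ 24.
  x = λ² - 6 - 21 = 576 - 27 ≡ 22; y = λ·(6 - 22) - 4 ≡ 15. → (22, 15)
6P: (22, 15) + (21, 23). λ = (23 - 15)/(21 - 22) ≡ 8/30 mod 31. 30⁻¹ ≡ 30 (mod 31), so λ ≡ 23.
  x = λ² - 22 - 21 = 529 - 43 ≡ 21; y = λ·(22 - 21) - 15 ≡ 8. → (21, 8)
7P: (21, 8) + (21, 23): same x and y₁ ≡ -y₂, so the sum is the point at infinity.
7P = the point at infinity, so the order is 7.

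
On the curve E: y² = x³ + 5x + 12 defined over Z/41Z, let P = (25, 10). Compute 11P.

Repeated addition: build up to 11P.
2P: tangent at (25, 10): λ = (3·25² + 5)/(2·10) ≡ 35/20. 20⁻¹ ≡ 39 (mod 41), so λ ≡ 35·39 ≡ 12.
  x = λ² - 25 - 25 = 144 - 50 ≡ 12; y = λ·(25 - 12) - 10 ≡ 23. → (12, 23)
3P: (12, 23) + (25, 10). λ = (10 - 23)/(25 - 12) ≡ 28/13 mod 41. 13⁻¹ ≡ 19 (mod 41), so λ ≡ 40.
  x = λ² - 12 - 25 = 1600 - 37 ≡ 5; y = λ·(12 - 5) - 23 ≡ 11. → (5, 11)
4P: (5, 11) + (25, 10). λ = (10 - 11)/(25 - 5) ≡ 40/20 mod 41. 20⁻¹ ≡ 39 (mod 41), so λ ≡ 2.
  x = λ² - 5 - 25 = 4 - 30 ≡ 15; y = λ·(5 - 15) - 11 ≡ 10. → (15, 10)
5P: (15, 10) + (25, 10). λ = (10 - 10)/(25 - 15) ≡ 0/10 mod 41. 10⁻¹ ≡ 37 (mod 41) since 10·37 = 370 ≡ 1, so λ ≡ 0.
  x = λ² - 15 - 25 = 0 - 40 ≡ 1; y = λ·(15 - 1) - 10 ≡ 31. → (1, 31)
6P: (1, 31) + (25, 10). λ = (10 - 31)/(25 - 1) ≡ 20/24 mod 41. 24⁻¹ ≡ 12 (mod 41) since 24·12 = 288 ≡ 1, so λ ≡ 35.
  x = λ² - 1 - 25 = 1225 - 26 ≡ 10; y = λ·(1 - 10) - 31 ≡ 23. → (10, 23)
7P: (10, 23) + (25, 10). λ = (10 - 23)/(25 - 10) ≡ 28/15 mod 41. 15⁻¹ ≡ 11 (mod 41) since 15·11 = 165 ≡ 1, so λ ≡ 21.
  x = λ² - 10 - 25 = 441 - 35 ≡ 37; y = λ·(10 - 37) - 23 ≡ 25. → (37, 25)
8P: (37, 25) + (25, 10). λ = (10 - 25)/(25 - 37) ≡ 26/29 mod 41. 29⁻¹ ≡ 17 (mod 41), so λ ≡ 32.
  x = λ² - 37 - 25 = 1024 - 62 ≡ 19; y = λ·(37 - 19) - 25 ≡ 18. → (19, 18)
9P: (19, 18) + (25, 10). λ = (10 - 18)/(25 - 19) ≡ 33/6 mod 41. 6⁻¹ ≡ 7 (mod 41), so λ ≡ 26.
  x = λ² - 19 - 25 = 676 - 44 ≡ 17; y = λ·(19 - 17) - 18 ≡ 34. → (17, 34)
10P: (17, 34) + (25, 10). λ = (10 - 34)/(25 - 17) ≡ 17/8 mod 41. 8⁻¹ ≡ 36 (mod 41) since 8·36 = 288 ≡ 1, so λ ≡ 38.
  x = λ² - 17 - 25 = 1444 - 42 ≡ 8; y = λ·(17 - 8) - 34 ≡ 21. → (8, 21)
11P: (8, 21) + (25, 10). λ = (10 - 21)/(25 - 8) ≡ 30/17 mod 41. 17⁻¹ ≡ 29 (mod 41), so λ ≡ 9.
  x = λ² - 8 - 25 = 81 - 33 ≡ 7; y = λ·(8 - 7) - 21 ≡ 29. → (7, 29)

(7, 29)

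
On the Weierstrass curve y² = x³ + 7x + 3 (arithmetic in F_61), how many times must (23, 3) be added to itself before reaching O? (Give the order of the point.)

10

2P: tangent at (23, 3): λ = (3·23² + 7)/(2·3) ≡ 8/6. 6⁻¹ ≡ 51 (mod 61), so λ ≡ 8·51 ≡ 42.
  x = λ² - 23 - 23 = 1764 - 46 ≡ 10; y = λ·(23 - 10) - 3 ≡ 55. → (10, 55)
3P: (10, 55) + (23, 3). λ = (3 - 55)/(23 - 10) ≡ 9/13 mod 61. 13⁻¹ ≡ 47 (mod 61) since 13·47 = 611 ≡ 1, so λ ≡ 57.
  x = λ² - 10 - 23 = 3249 - 33 ≡ 44; y = λ·(10 - 44) - 55 ≡ 20. → (44, 20)
4P: (44, 20) + (23, 3). λ = (3 - 20)/(23 - 44) ≡ 44/40 mod 61. 40⁻¹ ≡ 29 (mod 61), so λ ≡ 56.
  x = λ² - 44 - 23 = 3136 - 67 ≡ 19; y = λ·(44 - 19) - 20 ≡ 38. → (19, 38)
5P: (19, 38) + (23, 3). λ = (3 - 38)/(23 - 19) ≡ 26/4 mod 61. 4⁻¹ ≡ 46 (mod 61), so λ ≡ 37.
  x = λ² - 19 - 23 = 1369 - 42 ≡ 46; y = λ·(19 - 46) - 38 ≡ 0. → (46, 0)
6P: (46, 0) + (23, 3). λ = (3 - 0)/(23 - 46) ≡ 3/38 mod 61. 38⁻¹ ≡ 53 (mod 61), so λ ≡ 37.
  x = λ² - 46 - 23 = 1369 - 69 ≡ 19; y = λ·(46 - 19) - 0 ≡ 23. → (19, 23)
7P: (19, 23) + (23, 3). λ = (3 - 23)/(23 - 19) ≡ 41/4 mod 61. 4⁻¹ ≡ 46 (mod 61), so λ ≡ 56.
  x = λ² - 19 - 23 = 3136 - 42 ≡ 44; y = λ·(19 - 44) - 23 ≡ 41. → (44, 41)
8P: (44, 41) + (23, 3). λ = (3 - 41)/(23 - 44) ≡ 23/40 mod 61. 40⁻¹ ≡ 29 (mod 61), so λ ≡ 57.
  x = λ² - 44 - 23 = 3249 - 67 ≡ 10; y = λ·(44 - 10) - 41 ≡ 6. → (10, 6)
9P: (10, 6) + (23, 3). λ = (3 - 6)/(23 - 10) ≡ 58/13 mod 61. 13⁻¹ ≡ 47 (mod 61), so λ ≡ 42.
  x = λ² - 10 - 23 = 1764 - 33 ≡ 23; y = λ·(10 - 23) - 6 ≡ 58. → (23, 58)
10P: (23, 58) + (23, 3): same x and y₁ ≡ -y₂, so the sum is O.
10P = O, so the order is 10.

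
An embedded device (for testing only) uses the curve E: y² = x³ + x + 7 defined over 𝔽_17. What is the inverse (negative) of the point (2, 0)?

(2, 0)

-(2, 0) = (2, -0 mod 17) = (2, 0).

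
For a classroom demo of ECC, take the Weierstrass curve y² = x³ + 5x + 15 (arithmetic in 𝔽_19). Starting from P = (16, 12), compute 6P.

Repeated addition: build up to 6P.
2P: tangent at (16, 12): λ = (3·16² + 5)/(2·12) ≡ 13/5. 5⁻¹ ≡ 4 (mod 19), so λ ≡ 13·4 ≡ 14.
  x = λ² - 16 - 16 = 196 - 32 ≡ 12; y = λ·(16 - 12) - 12 ≡ 6. → (12, 6)
3P: (12, 6) + (16, 12). λ = (12 - 6)/(16 - 12) ≡ 6/4 mod 19. 4⁻¹ ≡ 5 (mod 19) since 4·5 = 20 ≡ 1, so λ ≡ 11.
  x = λ² - 12 - 16 = 121 - 28 ≡ 17; y = λ·(12 - 17) - 6 ≡ 15. → (17, 15)
4P: (17, 15) + (16, 12). λ = (12 - 15)/(16 - 17) ≡ 16/18 mod 19. 18⁻¹ ≡ 18 (mod 19), so λ ≡ 3.
  x = λ² - 17 - 16 = 9 - 33 ≡ 14; y = λ·(17 - 14) - 15 ≡ 13. → (14, 13)
5P: (14, 13) + (16, 12). λ = (12 - 13)/(16 - 14) ≡ 18/2 mod 19. 2⁻¹ ≡ 10 (mod 19) since 2·10 = 20 ≡ 1, so λ ≡ 9.
  x = λ² - 14 - 16 = 81 - 30 ≡ 13; y = λ·(14 - 13) - 13 ≡ 15. → (13, 15)
6P: (13, 15) + (16, 12). λ = (12 - 15)/(16 - 13) ≡ 16/3 mod 19. 3⁻¹ ≡ 13 (mod 19), so λ ≡ 18.
  x = λ² - 13 - 16 = 324 - 29 ≡ 10; y = λ·(13 - 10) - 15 ≡ 1. → (10, 1)

(10, 1)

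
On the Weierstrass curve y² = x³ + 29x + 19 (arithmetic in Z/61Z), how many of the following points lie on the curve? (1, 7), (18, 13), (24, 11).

(1, 7): 7² ≡ 49, rhs ≡ 49 → on.
(18, 13): 13² ≡ 47, rhs ≡ 29 → off.
(24, 11): 11² ≡ 60, rhs ≡ 21 → off.

1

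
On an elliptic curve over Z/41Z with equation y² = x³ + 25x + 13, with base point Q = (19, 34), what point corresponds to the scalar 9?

(17, 12)

Double-and-add on 9 = (1001)₂. Start with Q = (19, 34) for the leading 1-bit.
double: tangent at (19, 34): λ = (3·19² + 25)/(2·34) ≡ 1/27. 27⁻¹ ≡ 38 (mod 41) since 27·38 = 1026 ≡ 1, so λ ≡ 1·38 ≡ 38.
  x = λ² - 19 - 19 = 1444 - 38 ≡ 12; y = λ·(19 - 12) - 34 ≡ 27. → (12, 27)
double: tangent at (12, 27): λ = (3·12² + 25)/(2·27) ≡ 6/13. 13⁻¹ ≡ 19 (mod 41) since 13·19 = 247 ≡ 1, so λ ≡ 6·19 ≡ 32.
  x = λ² - 12 - 12 = 1024 - 24 ≡ 16; y = λ·(12 - 16) - 27 ≡ 9. → (16, 9)
double: tangent at (16, 9): λ = (3·16² + 25)/(2·9) ≡ 14/18. 18⁻¹ ≡ 16 (mod 41), so λ ≡ 14·16 ≡ 19.
  x = λ² - 16 - 16 = 361 - 32 ≡ 1; y = λ·(16 - 1) - 9 ≡ 30. → (1, 30)
add Q: (1, 30) + (19, 34). λ = (34 - 30)/(19 - 1) ≡ 4/18 mod 41. 18⁻¹ ≡ 16 (mod 41) since 18·16 = 288 ≡ 1, so λ ≡ 23.
  x = λ² - 1 - 19 = 529 - 20 ≡ 17; y = λ·(1 - 17) - 30 ≡ 12. → (17, 12)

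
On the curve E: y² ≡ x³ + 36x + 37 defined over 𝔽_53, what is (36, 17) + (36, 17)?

tangent at (36, 17): λ = (3·36² + 36)/(2·17) ≡ 2/34. 34⁻¹ ≡ 39 (mod 53), so λ ≡ 2·39 ≡ 25.
  x = λ² - 36 - 36 = 625 - 72 ≡ 23; y = λ·(36 - 23) - 17 ≡ 43. → (23, 43)

(23, 43)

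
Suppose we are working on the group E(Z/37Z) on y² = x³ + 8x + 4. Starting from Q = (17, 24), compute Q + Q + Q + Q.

(15, 13)

Double-and-add on 4 = (100)₂. Start with Q = (17, 24) for the leading 1-bit.
double: tangent at (17, 24): λ = (3·17² + 8)/(2·24) ≡ 24/11. 11⁻¹ ≡ 27 (mod 37), so λ ≡ 24·27 ≡ 19.
  x = λ² - 17 - 17 = 361 - 34 ≡ 31; y = λ·(17 - 31) - 24 ≡ 6. → (31, 6)
double: tangent at (31, 6): λ = (3·31² + 8)/(2·6) ≡ 5/12. 12⁻¹ ≡ 34 (mod 37), so λ ≡ 5·34 ≡ 22.
  x = λ² - 31 - 31 = 484 - 62 ≡ 15; y = λ·(31 - 15) - 6 ≡ 13. → (15, 13)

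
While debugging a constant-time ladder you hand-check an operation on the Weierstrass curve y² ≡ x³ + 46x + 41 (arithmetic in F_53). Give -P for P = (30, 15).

(30, 38)

-(30, 15) = (30, -15 mod 53) = (30, 38).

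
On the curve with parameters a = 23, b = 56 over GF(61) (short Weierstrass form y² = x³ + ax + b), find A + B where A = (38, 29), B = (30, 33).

(39, 2)

(38, 29) + (30, 33). λ = (33 - 29)/(30 - 38) ≡ 4/53 mod 61. 53⁻¹ ≡ 38 (mod 61) since 53·38 = 2014 ≡ 1, so λ ≡ 30.
  x = λ² - 38 - 30 = 900 - 68 ≡ 39; y = λ·(38 - 39) - 29 ≡ 2. → (39, 2)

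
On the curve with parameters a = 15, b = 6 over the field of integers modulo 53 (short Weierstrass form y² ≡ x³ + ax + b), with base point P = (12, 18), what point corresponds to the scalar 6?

(41, 18)

Repeated addition: build up to 6P.
2P: tangent at (12, 18): λ = (3·12² + 15)/(2·18) ≡ 23/36. 36⁻¹ ≡ 28 (mod 53) since 36·28 = 1008 ≡ 1, so λ ≡ 23·28 ≡ 8.
  x = λ² - 12 - 12 = 64 - 24 ≡ 40; y = λ·(12 - 40) - 18 ≡ 23. → (40, 23)
3P: (40, 23) + (12, 18). λ = (18 - 23)/(12 - 40) ≡ 48/25 mod 53. 25⁻¹ ≡ 17 (mod 53), so λ ≡ 21.
  x = λ² - 40 - 12 = 441 - 52 ≡ 18; y = λ·(40 - 18) - 23 ≡ 15. → (18, 15)
4P: (18, 15) + (12, 18). λ = (18 - 15)/(12 - 18) ≡ 3/47 mod 53. 47⁻¹ ≡ 44 (mod 53), so λ ≡ 26.
  x = λ² - 18 - 12 = 676 - 30 ≡ 10; y = λ·(18 - 10) - 15 ≡ 34. → (10, 34)
5P: (10, 34) + (12, 18). λ = (18 - 34)/(12 - 10) ≡ 37/2 mod 53. 2⁻¹ ≡ 27 (mod 53), so λ ≡ 45.
  x = λ² - 10 - 12 = 2025 - 22 ≡ 42; y = λ·(10 - 42) - 34 ≡ 10. → (42, 10)
6P: (42, 10) + (12, 18). λ = (18 - 10)/(12 - 42) ≡ 8/23 mod 53. 23⁻¹ ≡ 30 (mod 53), so λ ≡ 28.
  x = λ² - 42 - 12 = 784 - 54 ≡ 41; y = λ·(42 - 41) - 10 ≡ 18. → (41, 18)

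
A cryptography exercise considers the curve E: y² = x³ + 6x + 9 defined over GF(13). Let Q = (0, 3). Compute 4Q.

(8, 7)

Repeated addition: build up to 4Q.
2Q: tangent at (0, 3): λ = (3·0² + 6)/(2·3) ≡ 6/6. 6⁻¹ ≡ 11 (mod 13), so λ ≡ 6·11 ≡ 1.
  x = λ² - 0 - 0 = 1 - 0 ≡ 1; y = λ·(0 - 1) - 3 ≡ 9. → (1, 9)
3Q: (1, 9) + (0, 3). λ = (3 - 9)/(0 - 1) ≡ 7/12 mod 13. 12⁻¹ ≡ 12 (mod 13) since 12·12 = 144 ≡ 1, so λ ≡ 6.
  x = λ² - 1 - 0 = 36 - 1 ≡ 9; y = λ·(1 - 9) - 9 ≡ 8. → (9, 8)
4Q: (9, 8) + (0, 3). λ = (3 - 8)/(0 - 9) ≡ 8/4 mod 13. 4⁻¹ ≡ 10 (mod 13), so λ ≡ 2.
  x = λ² - 9 - 0 = 4 - 9 ≡ 8; y = λ·(9 - 8) - 8 ≡ 7. → (8, 7)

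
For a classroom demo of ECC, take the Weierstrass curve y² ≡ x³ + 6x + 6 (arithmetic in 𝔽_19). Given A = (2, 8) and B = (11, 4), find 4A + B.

(2, 8)

First 4A:
Double-and-add on 4 = (100)₂. Start with A = (2, 8) for the leading 1-bit.
double: tangent at (2, 8): λ = (3·2² + 6)/(2·8) ≡ 18/16. 16⁻¹ ≡ 6 (mod 19), so λ ≡ 18·6 ≡ 13.
  x = λ² - 2 - 2 = 169 - 4 ≡ 13; y = λ·(2 - 13) - 8 ≡ 1. → (13, 1)
double: tangent at (13, 1): λ = (3·13² + 6)/(2·1) ≡ 0/2. 2⁻¹ ≡ 10 (mod 19), so λ ≡ 0·10 ≡ 0.
  x = λ² - 13 - 13 = 0 - 26 ≡ 12; y = λ·(13 - 12) - 1 ≡ 18. → (12, 18)
4A = (12, 18).
Finally 4A + B:
(12, 18) + (11, 4). λ = (4 - 18)/(11 - 12) ≡ 5/18 mod 19. 18⁻¹ ≡ 18 (mod 19), so λ ≡ 14.
  x = λ² - 12 - 11 = 196 - 23 ≡ 2; y = λ·(12 - 2) - 18 ≡ 8. → (2, 8)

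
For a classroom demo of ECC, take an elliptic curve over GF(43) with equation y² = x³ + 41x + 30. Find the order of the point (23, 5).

10

2P: tangent at (23, 5): λ = (3·23² + 41)/(2·5) ≡ 37/10. 10⁻¹ ≡ 13 (mod 43), so λ ≡ 37·13 ≡ 8.
  x = λ² - 23 - 23 = 64 - 46 ≡ 18; y = λ·(23 - 18) - 5 ≡ 35. → (18, 35)
3P: (18, 35) + (23, 5). λ = (5 - 35)/(23 - 18) ≡ 13/5 mod 43. 5⁻¹ ≡ 26 (mod 43), so λ ≡ 37.
  x = λ² - 18 - 23 = 1369 - 41 ≡ 38; y = λ·(18 - 38) - 35 ≡ 42. → (38, 42)
4P: (38, 42) + (23, 5). λ = (5 - 42)/(23 - 38) ≡ 6/28 mod 43. 28⁻¹ ≡ 20 (mod 43) since 28·20 = 560 ≡ 1, so λ ≡ 34.
  x = λ² - 38 - 23 = 1156 - 61 ≡ 20; y = λ·(38 - 20) - 42 ≡ 11. → (20, 11)
5P: (20, 11) + (23, 5). λ = (5 - 11)/(23 - 20) ≡ 37/3 mod 43. 3⁻¹ ≡ 29 (mod 43), so λ ≡ 41.
  x = λ² - 20 - 23 = 1681 - 43 ≡ 4; y = λ·(20 - 4) - 11 ≡ 0. → (4, 0)
6P: (4, 0) + (23, 5). λ = (5 - 0)/(23 - 4) ≡ 5/19 mod 43. 19⁻¹ ≡ 34 (mod 43) since 19·34 = 646 ≡ 1, so λ ≡ 41.
  x = λ² - 4 - 23 = 1681 - 27 ≡ 20; y = λ·(4 - 20) - 0 ≡ 32. → (20, 32)
7P: (20, 32) + (23, 5). λ = (5 - 32)/(23 - 20) ≡ 16/3 mod 43. 3⁻¹ ≡ 29 (mod 43), so λ ≡ 34.
  x = λ² - 20 - 23 = 1156 - 43 ≡ 38; y = λ·(20 - 38) - 32 ≡ 1. → (38, 1)
8P: (38, 1) + (23, 5). λ = (5 - 1)/(23 - 38) ≡ 4/28 mod 43. 28⁻¹ ≡ 20 (mod 43) since 28·20 = 560 ≡ 1, so λ ≡ 37.
  x = λ² - 38 - 23 = 1369 - 61 ≡ 18; y = λ·(38 - 18) - 1 ≡ 8. → (18, 8)
9P: (18, 8) + (23, 5). λ = (5 - 8)/(23 - 18) ≡ 40/5 mod 43. 5⁻¹ ≡ 26 (mod 43), so λ ≡ 8.
  x = λ² - 18 - 23 = 64 - 41 ≡ 23; y = λ·(18 - 23) - 8 ≡ 38. → (23, 38)
10P: (23, 38) + (23, 5): same x and y₁ ≡ -y₂, so the sum is ∞.
10P = ∞, so the order is 10.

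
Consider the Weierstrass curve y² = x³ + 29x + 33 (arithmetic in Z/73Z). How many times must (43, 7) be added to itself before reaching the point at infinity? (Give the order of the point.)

9

2P: tangent at (43, 7): λ = (3·43² + 29)/(2·7) ≡ 28/14. 14⁻¹ ≡ 47 (mod 73), so λ ≡ 28·47 ≡ 2.
  x = λ² - 43 - 43 = 4 - 86 ≡ 64; y = λ·(43 - 64) - 7 ≡ 24. → (64, 24)
3P: (64, 24) + (43, 7). λ = (7 - 24)/(43 - 64) ≡ 56/52 mod 73. 52⁻¹ ≡ 66 (mod 73), so λ ≡ 46.
  x = λ² - 64 - 43 = 2116 - 107 ≡ 38; y = λ·(64 - 38) - 24 ≡ 4. → (38, 4)
4P: (38, 4) + (43, 7). λ = (7 - 4)/(43 - 38) ≡ 3/5 mod 73. 5⁻¹ ≡ 44 (mod 73), so λ ≡ 59.
  x = λ² - 38 - 43 = 3481 - 81 ≡ 42; y = λ·(38 - 42) - 4 ≡ 52. → (42, 52)
5P: (42, 52) + (43, 7). λ = (7 - 52)/(43 - 42) ≡ 28/1 mod 73. 1⁻¹ ≡ 1 (mod 73), so λ ≡ 28.
  x = λ² - 42 - 43 = 784 - 85 ≡ 42; y = λ·(42 - 42) - 52 ≡ 21. → (42, 21)
6P: (42, 21) + (43, 7). λ = (7 - 21)/(43 - 42) ≡ 59/1 mod 73. 1⁻¹ ≡ 1 (mod 73), so λ ≡ 59.
  x = λ² - 42 - 43 = 3481 - 85 ≡ 38; y = λ·(42 - 38) - 21 ≡ 69. → (38, 69)
7P: (38, 69) + (43, 7). λ = (7 - 69)/(43 - 38) ≡ 11/5 mod 73. 5⁻¹ ≡ 44 (mod 73), so λ ≡ 46.
  x = λ² - 38 - 43 = 2116 - 81 ≡ 64; y = λ·(38 - 64) - 69 ≡ 49. → (64, 49)
8P: (64, 49) + (43, 7). λ = (7 - 49)/(43 - 64) ≡ 31/52 mod 73. 52⁻¹ ≡ 66 (mod 73), so λ ≡ 2.
  x = λ² - 64 - 43 = 4 - 107 ≡ 43; y = λ·(64 - 43) - 49 ≡ 66. → (43, 66)
9P: (43, 66) + (43, 7): same x and y₁ ≡ -y₂, so the sum is the point at infinity.
9P = the point at infinity, so the order is 9.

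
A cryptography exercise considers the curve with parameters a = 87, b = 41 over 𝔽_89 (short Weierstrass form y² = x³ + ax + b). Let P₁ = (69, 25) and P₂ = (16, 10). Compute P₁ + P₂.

(53, 87)

(69, 25) + (16, 10). λ = (10 - 25)/(16 - 69) ≡ 74/36 mod 89. 36⁻¹ ≡ 47 (mod 89), so λ ≡ 7.
  x = λ² - 69 - 16 = 49 - 85 ≡ 53; y = λ·(69 - 53) - 25 ≡ 87. → (53, 87)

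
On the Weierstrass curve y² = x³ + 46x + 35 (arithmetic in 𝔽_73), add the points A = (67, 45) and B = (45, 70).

(67, 45) + (45, 70). λ = (70 - 45)/(45 - 67) ≡ 25/51 mod 73. 51⁻¹ ≡ 63 (mod 73), so λ ≡ 42.
  x = λ² - 67 - 45 = 1764 - 112 ≡ 46; y = λ·(67 - 46) - 45 ≡ 34. → (46, 34)

(46, 34)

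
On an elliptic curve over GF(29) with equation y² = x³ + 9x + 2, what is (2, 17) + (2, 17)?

tangent at (2, 17): λ = (3·2² + 9)/(2·17) ≡ 21/5. 5⁻¹ ≡ 6 (mod 29), so λ ≡ 21·6 ≡ 10.
  x = λ² - 2 - 2 = 100 - 4 ≡ 9; y = λ·(2 - 9) - 17 ≡ 0. → (9, 0)

(9, 0)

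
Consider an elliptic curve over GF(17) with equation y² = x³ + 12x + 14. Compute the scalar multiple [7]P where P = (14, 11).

O

Repeated addition: build up to 7P.
2P: tangent at (14, 11): λ = (3·14² + 12)/(2·11) ≡ 5/5. 5⁻¹ ≡ 7 (mod 17) since 5·7 = 35 ≡ 1, so λ ≡ 5·7 ≡ 1.
  x = λ² - 14 - 14 = 1 - 28 ≡ 7; y = λ·(14 - 7) - 11 ≡ 13. → (7, 13)
3P: (7, 13) + (14, 11). λ = (11 - 13)/(14 - 7) ≡ 15/7 mod 17. 7⁻¹ ≡ 5 (mod 17) since 7·5 = 35 ≡ 1, so λ ≡ 7.
  x = λ² - 7 - 14 = 49 - 21 ≡ 11; y = λ·(7 - 11) - 13 ≡ 10. → (11, 10)
4P: (11, 10) + (14, 11). λ = (11 - 10)/(14 - 11) ≡ 1/3 mod 17. 3⁻¹ ≡ 6 (mod 17) since 3·6 = 18 ≡ 1, so λ ≡ 6.
  x = λ² - 11 - 14 = 36 - 25 ≡ 11; y = λ·(11 - 11) - 10 ≡ 7. → (11, 7)
5P: (11, 7) + (14, 11). λ = (11 - 7)/(14 - 11) ≡ 4/3 mod 17. 3⁻¹ ≡ 6 (mod 17), so λ ≡ 7.
  x = λ² - 11 - 14 = 49 - 25 ≡ 7; y = λ·(11 - 7) - 7 ≡ 4. → (7, 4)
6P: (7, 4) + (14, 11). λ = (11 - 4)/(14 - 7) ≡ 7/7 mod 17. 7⁻¹ ≡ 5 (mod 17), so λ ≡ 1.
  x = λ² - 7 - 14 = 1 - 21 ≡ 14; y = λ·(7 - 14) - 4 ≡ 6. → (14, 6)
7P: (14, 6) + (14, 11): same x and y₁ ≡ -y₂, so the sum is 𝒪.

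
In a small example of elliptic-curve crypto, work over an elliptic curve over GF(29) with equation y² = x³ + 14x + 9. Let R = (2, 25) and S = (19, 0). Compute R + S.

(21, 20)

(2, 25) + (19, 0). λ = (0 - 25)/(19 - 2) ≡ 4/17 mod 29. 17⁻¹ ≡ 12 (mod 29), so λ ≡ 19.
  x = λ² - 2 - 19 = 361 - 21 ≡ 21; y = λ·(2 - 21) - 25 ≡ 20. → (21, 20)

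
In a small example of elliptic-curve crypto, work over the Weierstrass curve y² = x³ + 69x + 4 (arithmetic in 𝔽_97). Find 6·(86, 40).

(0, 2)

Write Q = (86, 40).
Repeated addition: build up to 6Q.
2Q: tangent at (86, 40): λ = (3·86² + 69)/(2·40) ≡ 44/80. 80⁻¹ ≡ 57 (mod 97), so λ ≡ 44·57 ≡ 83.
  x = λ² - 86 - 86 = 6889 - 172 ≡ 24; y = λ·(86 - 24) - 40 ≡ 62. → (24, 62)
3Q: (24, 62) + (86, 40). λ = (40 - 62)/(86 - 24) ≡ 75/62 mod 97. 62⁻¹ ≡ 36 (mod 97) since 62·36 = 2232 ≡ 1, so λ ≡ 81.
  x = λ² - 24 - 86 = 6561 - 110 ≡ 49; y = λ·(24 - 49) - 62 ≡ 47. → (49, 47)
4Q: (49, 47) + (86, 40). λ = (40 - 47)/(86 - 49) ≡ 90/37 mod 97. 37⁻¹ ≡ 21 (mod 97), so λ ≡ 47.
  x = λ² - 49 - 86 = 2209 - 135 ≡ 37; y = λ·(49 - 37) - 47 ≡ 32. → (37, 32)
5Q: (37, 32) + (86, 40). λ = (40 - 32)/(86 - 37) ≡ 8/49 mod 97. 49⁻¹ ≡ 2 (mod 97), so λ ≡ 16.
  x = λ² - 37 - 86 = 256 - 123 ≡ 36; y = λ·(37 - 36) - 32 ≡ 81. → (36, 81)
6Q: (36, 81) + (86, 40). λ = (40 - 81)/(86 - 36) ≡ 56/50 mod 97. 50⁻¹ ≡ 33 (mod 97), so λ ≡ 5.
  x = λ² - 36 - 86 = 25 - 122 ≡ 0; y = λ·(36 - 0) - 81 ≡ 2. → (0, 2)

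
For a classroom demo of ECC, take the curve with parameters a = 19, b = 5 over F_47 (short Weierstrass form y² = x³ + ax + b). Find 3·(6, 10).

(26, 11)

Write Q = (6, 10).
Repeated addition: build up to 3Q.
2Q: tangent at (6, 10): λ = (3·6² + 19)/(2·10) ≡ 33/20. 20⁻¹ ≡ 40 (mod 47), so λ ≡ 33·40 ≡ 4.
  x = λ² - 6 - 6 = 16 - 12 ≡ 4; y = λ·(6 - 4) - 10 ≡ 45. → (4, 45)
3Q: (4, 45) + (6, 10). λ = (10 - 45)/(6 - 4) ≡ 12/2 mod 47. 2⁻¹ ≡ 24 (mod 47) since 2·24 = 48 ≡ 1, so λ ≡ 6.
  x = λ² - 4 - 6 = 36 - 10 ≡ 26; y = λ·(4 - 26) - 45 ≡ 11. → (26, 11)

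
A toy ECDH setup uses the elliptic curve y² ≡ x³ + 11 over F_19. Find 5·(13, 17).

(13, 2)

Write P = (13, 17).
Repeated addition: build up to 5P.
2P: tangent at (13, 17): λ = (3·13² + 0)/(2·17) ≡ 13/15. 15⁻¹ ≡ 14 (mod 19), so λ ≡ 13·14 ≡ 11.
  x = λ² - 13 - 13 = 121 - 26 ≡ 0; y = λ·(13 - 0) - 17 ≡ 12. → (0, 12)
3P: (0, 12) + (13, 17). λ = (17 - 12)/(13 - 0) ≡ 5/13 mod 19. 13⁻¹ ≡ 3 (mod 19), so λ ≡ 15.
  x = λ² - 0 - 13 = 225 - 13 ≡ 3; y = λ·(0 - 3) - 12 ≡ 0. → (3, 0)
4P: (3, 0) + (13, 17). λ = (17 - 0)/(13 - 3) ≡ 17/10 mod 19. 10⁻¹ ≡ 2 (mod 19) since 10·2 = 20 ≡ 1, so λ ≡ 15.
  x = λ² - 3 - 13 = 225 - 16 ≡ 0; y = λ·(3 - 0) - 0 ≡ 7. → (0, 7)
5P: (0, 7) + (13, 17). λ = (17 - 7)/(13 - 0) ≡ 10/13 mod 19. 13⁻¹ ≡ 3 (mod 19) since 13·3 = 39 ≡ 1, so λ ≡ 11.
  x = λ² - 0 - 13 = 121 - 13 ≡ 13; y = λ·(0 - 13) - 7 ≡ 2. → (13, 2)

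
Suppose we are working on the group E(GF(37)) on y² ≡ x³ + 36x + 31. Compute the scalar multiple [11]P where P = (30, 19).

(27, 22)

Repeated addition: build up to 11P.
2P: tangent at (30, 19): λ = (3·30² + 36)/(2·19) ≡ 35/1. 1⁻¹ ≡ 1 (mod 37) since 1·1 = 1 ≡ 1, so λ ≡ 35·1 ≡ 35.
  x = λ² - 30 - 30 = 1225 - 60 ≡ 18; y = λ·(30 - 18) - 19 ≡ 31. → (18, 31)
3P: (18, 31) + (30, 19). λ = (19 - 31)/(30 - 18) ≡ 25/12 mod 37. 12⁻¹ ≡ 34 (mod 37), so λ ≡ 36.
  x = λ² - 18 - 30 = 1296 - 48 ≡ 27; y = λ·(18 - 27) - 31 ≡ 15. → (27, 15)
4P: (27, 15) + (30, 19). λ = (19 - 15)/(30 - 27) ≡ 4/3 mod 37. 3⁻¹ ≡ 25 (mod 37), so λ ≡ 26.
  x = λ² - 27 - 30 = 676 - 57 ≡ 27; y = λ·(27 - 27) - 15 ≡ 22. → (27, 22)
5P: (27, 22) + (30, 19). λ = (19 - 22)/(30 - 27) ≡ 34/3 mod 37. 3⁻¹ ≡ 25 (mod 37), so λ ≡ 36.
  x = λ² - 27 - 30 = 1296 - 57 ≡ 18; y = λ·(27 - 18) - 22 ≡ 6. → (18, 6)
6P: (18, 6) + (30, 19). λ = (19 - 6)/(30 - 18) ≡ 13/12 mod 37. 12⁻¹ ≡ 34 (mod 37) since 12·34 = 408 ≡ 1, so λ ≡ 35.
  x = λ² - 18 - 30 = 1225 - 48 ≡ 30; y = λ·(18 - 30) - 6 ≡ 18. → (30, 18)
7P: (30, 18) + (30, 19): same x and y₁ ≡ -y₂, so the sum is O.
8P: O + (30, 19) = (30, 19) (identity).
9P: tangent at (30, 19): λ = (3·30² + 36)/(2·19) ≡ 35/1. 1⁻¹ ≡ 1 (mod 37), so λ ≡ 35·1 ≡ 35.
  x = λ² - 30 - 30 = 1225 - 60 ≡ 18; y = λ·(30 - 18) - 19 ≡ 31. → (18, 31)
10P: (18, 31) + (30, 19). λ = (19 - 31)/(30 - 18) ≡ 25/12 mod 37. 12⁻¹ ≡ 34 (mod 37), so λ ≡ 36.
  x = λ² - 18 - 30 = 1296 - 48 ≡ 27; y = λ·(18 - 27) - 31 ≡ 15. → (27, 15)
11P: (27, 15) + (30, 19). λ = (19 - 15)/(30 - 27) ≡ 4/3 mod 37. 3⁻¹ ≡ 25 (mod 37), so λ ≡ 26.
  x = λ² - 27 - 30 = 676 - 57 ≡ 27; y = λ·(27 - 27) - 15 ≡ 22. → (27, 22)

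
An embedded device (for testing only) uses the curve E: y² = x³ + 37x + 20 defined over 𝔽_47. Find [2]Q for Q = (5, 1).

tangent at (5, 1): λ = (3·5² + 37)/(2·1) ≡ 18/2. 2⁻¹ ≡ 24 (mod 47) since 2·24 = 48 ≡ 1, so λ ≡ 18·24 ≡ 9.
  x = λ² - 5 - 5 = 81 - 10 ≡ 24; y = λ·(5 - 24) - 1 ≡ 16. → (24, 16)

(24, 16)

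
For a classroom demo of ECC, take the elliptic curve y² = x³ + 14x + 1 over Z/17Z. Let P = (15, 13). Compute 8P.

(5, 3)

Double-and-add on 8 = (1000)₂. Start with P = (15, 13) for the leading 1-bit.
double: tangent at (15, 13): λ = (3·15² + 14)/(2·13) ≡ 9/9. 9⁻¹ ≡ 2 (mod 17), so λ ≡ 9·2 ≡ 1.
  x = λ² - 15 - 15 = 1 - 30 ≡ 5; y = λ·(15 - 5) - 13 ≡ 14. → (5, 14)
double: tangent at (5, 14): λ = (3·5² + 14)/(2·14) ≡ 4/11. 11⁻¹ ≡ 14 (mod 17), so λ ≡ 4·14 ≡ 5.
  x = λ² - 5 - 5 = 25 - 10 ≡ 15; y = λ·(5 - 15) - 14 ≡ 4. → (15, 4)
double: tangent at (15, 4): λ = (3·15² + 14)/(2·4) ≡ 9/8. 8⁻¹ ≡ 15 (mod 17), so λ ≡ 9·15 ≡ 16.
  x = λ² - 15 - 15 = 256 - 30 ≡ 5; y = λ·(15 - 5) - 4 ≡ 3. → (5, 3)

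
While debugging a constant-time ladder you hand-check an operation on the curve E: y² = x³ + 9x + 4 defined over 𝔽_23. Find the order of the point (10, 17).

2P: tangent at (10, 17): λ = (3·10² + 9)/(2·17) ≡ 10/11. 11⁻¹ ≡ 21 (mod 23) since 11·21 = 231 ≡ 1, so λ ≡ 10·21 ≡ 3.
  x = λ² - 10 - 10 = 9 - 20 ≡ 12; y = λ·(10 - 12) - 17 ≡ 0. → (12, 0)
3P: (12, 0) + (10, 17). λ = (17 - 0)/(10 - 12) ≡ 17/21 mod 23. 21⁻¹ ≡ 11 (mod 23), so λ ≡ 3.
  x = λ² - 12 - 10 = 9 - 22 ≡ 10; y = λ·(12 - 10) - 0 ≡ 6. → (10, 6)
4P: (10, 6) + (10, 17): same x and y₁ ≡ -y₂, so the sum is ∞.
4P = ∞, so the order is 4.

4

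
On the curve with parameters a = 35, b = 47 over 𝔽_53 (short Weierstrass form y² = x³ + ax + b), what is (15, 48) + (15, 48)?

(29, 45)

tangent at (15, 48): λ = (3·15² + 35)/(2·48) ≡ 21/43. 43⁻¹ ≡ 37 (mod 53) since 43·37 = 1591 ≡ 1, so λ ≡ 21·37 ≡ 35.
  x = λ² - 15 - 15 = 1225 - 30 ≡ 29; y = λ·(15 - 29) - 48 ≡ 45. → (29, 45)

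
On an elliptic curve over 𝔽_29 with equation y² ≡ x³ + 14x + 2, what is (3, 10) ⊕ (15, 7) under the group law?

(3, 10) + (15, 7). λ = (7 - 10)/(15 - 3) ≡ 26/12 mod 29. 12⁻¹ ≡ 17 (mod 29) since 12·17 = 204 ≡ 1, so λ ≡ 7.
  x = λ² - 3 - 15 = 49 - 18 ≡ 2; y = λ·(3 - 2) - 10 ≡ 26. → (2, 26)

(2, 26)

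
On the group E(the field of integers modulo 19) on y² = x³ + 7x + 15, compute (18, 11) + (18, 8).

The two points share x = 18 and their y-coordinates satisfy 11 + 8 ≡ 0 (mod 19), so they are inverses. Their sum is O.

O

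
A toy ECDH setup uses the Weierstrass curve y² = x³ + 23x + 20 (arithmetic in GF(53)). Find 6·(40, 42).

(35, 44)

Write Q = (40, 42).
Double-and-add on 6 = (110)₂. Start with Q = (40, 42) for the leading 1-bit.
double: tangent at (40, 42): λ = (3·40² + 23)/(2·42) ≡ 0/31. 31⁻¹ ≡ 12 (mod 53), so λ ≡ 0·12 ≡ 0.
  x = λ² - 40 - 40 = 0 - 80 ≡ 26; y = λ·(40 - 26) - 42 ≡ 11. → (26, 11)
add Q: (26, 11) + (40, 42). λ = (42 - 11)/(40 - 26) ≡ 31/14 mod 53. 14⁻¹ ≡ 19 (mod 53) since 14·19 = 266 ≡ 1, so λ ≡ 6.
  x = λ² - 26 - 40 = 36 - 66 ≡ 23; y = λ·(26 - 23) - 11 ≡ 7. → (23, 7)
double: tangent at (23, 7): λ = (3·23² + 23)/(2·7) ≡ 20/14. 14⁻¹ ≡ 19 (mod 53), so λ ≡ 20·19 ≡ 9.
  x = λ² - 23 - 23 = 81 - 46 ≡ 35; y = λ·(23 - 35) - 7 ≡ 44. → (35, 44)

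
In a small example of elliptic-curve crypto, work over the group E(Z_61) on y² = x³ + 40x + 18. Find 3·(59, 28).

(37, 39)

Write G = (59, 28).
Repeated addition: build up to 3G.
2G: tangent at (59, 28): λ = (3·59² + 40)/(2·28) ≡ 52/56. 56⁻¹ ≡ 12 (mod 61) since 56·12 = 672 ≡ 1, so λ ≡ 52·12 ≡ 14.
  x = λ² - 59 - 59 = 196 - 118 ≡ 17; y = λ·(59 - 17) - 28 ≡ 11. → (17, 11)
3G: (17, 11) + (59, 28). λ = (28 - 11)/(59 - 17) ≡ 17/42 mod 61. 42⁻¹ ≡ 16 (mod 61), so λ ≡ 28.
  x = λ² - 17 - 59 = 784 - 76 ≡ 37; y = λ·(17 - 37) - 11 ≡ 39. → (37, 39)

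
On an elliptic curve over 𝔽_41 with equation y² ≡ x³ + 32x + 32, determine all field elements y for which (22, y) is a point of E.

none

x³ + 32x + 32 = 11384 ≡ 27 (mod 41).
27 is a non-residue mod 41; no y exists.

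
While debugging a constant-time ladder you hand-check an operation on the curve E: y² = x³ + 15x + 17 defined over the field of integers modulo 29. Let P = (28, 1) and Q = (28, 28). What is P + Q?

The two points share x = 28 and their y-coordinates satisfy 1 + 28 ≡ 0 (mod 29), so they are inverses. Their sum is O.

O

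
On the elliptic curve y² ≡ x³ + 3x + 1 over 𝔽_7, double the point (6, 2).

(6, 5)

tangent at (6, 2): λ = (3·6² + 3)/(2·2) ≡ 6/4. 4⁻¹ ≡ 2 (mod 7), so λ ≡ 6·2 ≡ 5.
  x = λ² - 6 - 6 = 25 - 12 ≡ 6; y = λ·(6 - 6) - 2 ≡ 5. → (6, 5)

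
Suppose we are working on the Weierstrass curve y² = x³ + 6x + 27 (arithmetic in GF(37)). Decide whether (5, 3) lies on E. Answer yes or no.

no

y² = 3² ≡ 9; x³ + 6x + 27 = 182 ≡ 34 (mod 37). 9 ≠ 34.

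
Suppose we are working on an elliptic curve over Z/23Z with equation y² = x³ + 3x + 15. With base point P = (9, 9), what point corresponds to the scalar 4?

Repeated addition: build up to 4P.
2P: tangent at (9, 9): λ = (3·9² + 3)/(2·9) ≡ 16/18. 18⁻¹ ≡ 9 (mod 23) since 18·9 = 162 ≡ 1, so λ ≡ 16·9 ≡ 6.
  x = λ² - 9 - 9 = 36 - 18 ≡ 18; y = λ·(9 - 18) - 9 ≡ 6. → (18, 6)
3P: (18, 6) + (9, 9). λ = (9 - 6)/(9 - 18) ≡ 3/14 mod 23. 14⁻¹ ≡ 5 (mod 23), so λ ≡ 15.
  x = λ² - 18 - 9 = 225 - 27 ≡ 14; y = λ·(18 - 14) - 6 ≡ 8. → (14, 8)
4P: (14, 8) + (9, 9). λ = (9 - 8)/(9 - 14) ≡ 1/18 mod 23. 18⁻¹ ≡ 9 (mod 23) since 18·9 = 162 ≡ 1, so λ ≡ 9.
  x = λ² - 14 - 9 = 81 - 23 ≡ 12; y = λ·(14 - 12) - 8 ≡ 10. → (12, 10)

(12, 10)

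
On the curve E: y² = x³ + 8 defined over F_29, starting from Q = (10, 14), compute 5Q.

(19, 9)

Repeated addition: build up to 5Q.
2Q: tangent at (10, 14): λ = (3·10² + 0)/(2·14) ≡ 10/28. 28⁻¹ ≡ 28 (mod 29), so λ ≡ 10·28 ≡ 19.
  x = λ² - 10 - 10 = 361 - 20 ≡ 22; y = λ·(10 - 22) - 14 ≡ 19. → (22, 19)
3Q: (22, 19) + (10, 14). λ = (14 - 19)/(10 - 22) ≡ 24/17 mod 29. 17⁻¹ ≡ 12 (mod 29) since 17·12 = 204 ≡ 1, so λ ≡ 27.
  x = λ² - 22 - 10 = 729 - 32 ≡ 1; y = λ·(22 - 1) - 19 ≡ 26. → (1, 26)
4Q: (1, 26) + (10, 14). λ = (14 - 26)/(10 - 1) ≡ 17/9 mod 29. 9⁻¹ ≡ 13 (mod 29) since 9·13 = 117 ≡ 1, so λ ≡ 18.
  x = λ² - 1 - 10 = 324 - 11 ≡ 23; y = λ·(1 - 23) - 26 ≡ 13. → (23, 13)
5Q: (23, 13) + (10, 14). λ = (14 - 13)/(10 - 23) ≡ 1/16 mod 29. 16⁻¹ ≡ 20 (mod 29), so λ ≡ 20.
  x = λ² - 23 - 10 = 400 - 33 ≡ 19; y = λ·(23 - 19) - 13 ≡ 9. → (19, 9)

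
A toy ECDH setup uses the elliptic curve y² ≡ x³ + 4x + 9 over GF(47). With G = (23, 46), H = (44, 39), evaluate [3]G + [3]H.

(6, 22)

First 3G:
Repeated addition: build up to 3G.
2G: tangent at (23, 46): λ = (3·23² + 4)/(2·46) ≡ 40/45. 45⁻¹ ≡ 23 (mod 47), so λ ≡ 40·23 ≡ 27.
  x = λ² - 23 - 23 = 729 - 46 ≡ 25; y = λ·(23 - 25) - 46 ≡ 41. → (25, 41)
3G: (25, 41) + (23, 46). λ = (46 - 41)/(23 - 25) ≡ 5/45 mod 47. 45⁻¹ ≡ 23 (mod 47) since 45·23 = 1035 ≡ 1, so λ ≡ 21.
  x = λ² - 25 - 23 = 441 - 48 ≡ 17; y = λ·(25 - 17) - 41 ≡ 33. → (17, 33)
3G = (17, 33).
Next 3H:
Repeated addition: build up to 3H.
2H: tangent at (44, 39): λ = (3·44² + 4)/(2·39) ≡ 31/31. 31⁻¹ ≡ 44 (mod 47) since 31·44 = 1364 ≡ 1, so λ ≡ 31·44 ≡ 1.
  x = λ² - 44 - 44 = 1 - 88 ≡ 7; y = λ·(44 - 7) - 39 ≡ 45. → (7, 45)
3H: (7, 45) + (44, 39). λ = (39 - 45)/(44 - 7) ≡ 41/37 mod 47. 37⁻¹ ≡ 14 (mod 47) since 37·14 = 518 ≡ 1, so λ ≡ 10.
  x = λ² - 7 - 44 = 100 - 51 ≡ 2; y = λ·(7 - 2) - 45 ≡ 5. → (2, 5)
3H = (2, 5).
Finally 3G + 3H:
(17, 33) + (2, 5). λ = (5 - 33)/(2 - 17) ≡ 19/32 mod 47. 32⁻¹ ≡ 25 (mod 47), so λ ≡ 5.
  x = λ² - 17 - 2 = 25 - 19 ≡ 6; y = λ·(17 - 6) - 33 ≡ 22. → (6, 22)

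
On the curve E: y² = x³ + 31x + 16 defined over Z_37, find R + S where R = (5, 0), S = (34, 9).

(1, 14)

(5, 0) + (34, 9). λ = (9 - 0)/(34 - 5) ≡ 9/29 mod 37. 29⁻¹ ≡ 23 (mod 37), so λ ≡ 22.
  x = λ² - 5 - 34 = 484 - 39 ≡ 1; y = λ·(5 - 1) - 0 ≡ 14. → (1, 14)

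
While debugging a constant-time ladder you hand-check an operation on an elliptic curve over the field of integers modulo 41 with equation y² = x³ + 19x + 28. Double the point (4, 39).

(24, 9)

tangent at (4, 39): λ = (3·4² + 19)/(2·39) ≡ 26/37. 37⁻¹ ≡ 10 (mod 41), so λ ≡ 26·10 ≡ 14.
  x = λ² - 4 - 4 = 196 - 8 ≡ 24; y = λ·(4 - 24) - 39 ≡ 9. → (24, 9)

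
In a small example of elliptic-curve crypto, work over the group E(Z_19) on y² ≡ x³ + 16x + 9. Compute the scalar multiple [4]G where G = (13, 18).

Double-and-add on 4 = (100)₂. Start with G = (13, 18) for the leading 1-bit.
double: tangent at (13, 18): λ = (3·13² + 16)/(2·18) ≡ 10/17. 17⁻¹ ≡ 9 (mod 19), so λ ≡ 10·9 ≡ 14.
  x = λ² - 13 - 13 = 196 - 26 ≡ 18; y = λ·(13 - 18) - 18 ≡ 7. → (18, 7)
double: tangent at (18, 7): λ = (3·18² + 16)/(2·7) ≡ 0/14. 14⁻¹ ≡ 15 (mod 19), so λ ≡ 0·15 ≡ 0.
  x = λ² - 18 - 18 = 0 - 36 ≡ 2; y = λ·(18 - 2) - 7 ≡ 12. → (2, 12)

(2, 12)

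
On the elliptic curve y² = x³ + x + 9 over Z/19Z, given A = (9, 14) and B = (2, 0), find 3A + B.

(15, 6)

First 3A:
Repeated addition: build up to 3A.
2A: tangent at (9, 14): λ = (3·9² + 1)/(2·14) ≡ 16/9. 9⁻¹ ≡ 17 (mod 19), so λ ≡ 16·17 ≡ 6.
  x = λ² - 9 - 9 = 36 - 18 ≡ 18; y = λ·(9 - 18) - 14 ≡ 8. → (18, 8)
3A: (18, 8) + (9, 14). λ = (14 - 8)/(9 - 18) ≡ 6/10 mod 19. 10⁻¹ ≡ 2 (mod 19) since 10·2 = 20 ≡ 1, so λ ≡ 12.
  x = λ² - 18 - 9 = 144 - 27 ≡ 3; y = λ·(18 - 3) - 8 ≡ 1. → (3, 1)
3A = (3, 1).
Finally 3A + B:
(3, 1) + (2, 0). λ = (0 - 1)/(2 - 3) ≡ 18/18 mod 19. 18⁻¹ ≡ 18 (mod 19) since 18·18 = 324 ≡ 1, so λ ≡ 1.
  x = λ² - 3 - 2 = 1 - 5 ≡ 15; y = λ·(3 - 15) - 1 ≡ 6. → (15, 6)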